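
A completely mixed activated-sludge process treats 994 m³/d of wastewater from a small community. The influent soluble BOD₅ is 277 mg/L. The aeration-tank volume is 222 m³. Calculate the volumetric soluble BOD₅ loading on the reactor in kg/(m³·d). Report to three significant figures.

L_v ≈ 1.24 kg soluble BOD₅/(m³·d)

Volumetric loading L_v = Q·S₀ / V = 994 × 277 g/m³ / 222.0 m³ = 1240 g/(m³·d) = 1.240 kg soluble BOD₅/(m³·d).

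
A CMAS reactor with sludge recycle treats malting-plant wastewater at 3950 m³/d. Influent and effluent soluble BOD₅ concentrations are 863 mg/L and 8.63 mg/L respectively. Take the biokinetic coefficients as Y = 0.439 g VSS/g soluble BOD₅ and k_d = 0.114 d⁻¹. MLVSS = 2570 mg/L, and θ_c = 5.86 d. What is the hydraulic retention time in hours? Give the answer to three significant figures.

Steady-state biomass mass balance: V·X·(1 + k_d·θ_c) = Y·Q·(S₀ − S)·θ_c, so V = 0.439 × 3950 × (863 − 8.63) × 5.86 / [2570 × (1 + 0.114 × 5.86)] = 8.68×10^6 / 4287 = 2025 m³.
τ = V/Q = 2025/3950 = 0.5127 d, or 12.30 h.

τ ≈ 12.3 h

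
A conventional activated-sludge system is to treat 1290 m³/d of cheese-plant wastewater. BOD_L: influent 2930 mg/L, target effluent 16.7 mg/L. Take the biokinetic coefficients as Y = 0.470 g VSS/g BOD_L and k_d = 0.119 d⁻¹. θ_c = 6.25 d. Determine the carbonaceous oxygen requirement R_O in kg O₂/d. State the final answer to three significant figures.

R_O ≈ 2320 kg O₂/d

Y_obs = Y / (1 + k_d θ_c) = 0.470 / (1 + 0.119 × 6.25) = 0.470 / 1.744 = 0.2695.
Substrate removed = Q·(S₀ − S) = 1290 m³/d × (2930 − 16.7) g/m³ = 3.76×10^6 g/d = 3758 kg/d.
Biomass synthesised: P_X = Y_obs × 3758 = 1013 kg VSS/d.
R_O = Q·ΔS − 1.42 P_X = 3758 − 1438 = 2320 kg O₂/d.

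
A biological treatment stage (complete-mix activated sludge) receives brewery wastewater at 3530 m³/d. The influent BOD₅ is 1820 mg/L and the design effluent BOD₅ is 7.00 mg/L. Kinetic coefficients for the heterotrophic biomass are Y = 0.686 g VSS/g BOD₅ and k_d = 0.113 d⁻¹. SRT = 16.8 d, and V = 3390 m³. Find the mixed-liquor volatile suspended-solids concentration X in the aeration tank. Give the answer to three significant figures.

X = Y·Q·ΔS·θ_c / [V·(1 + k_d θ_c)] = 0.686 × 3530 × (1820 − 7.00) × 16.8 / [3390 × (1 + 0.113 × 16.8)] = 7507 mg/L.

X ≈ 7510 mg/L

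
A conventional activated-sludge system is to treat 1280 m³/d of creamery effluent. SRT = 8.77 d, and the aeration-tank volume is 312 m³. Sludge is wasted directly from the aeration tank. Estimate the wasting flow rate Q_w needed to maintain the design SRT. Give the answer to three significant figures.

Q_w ≈ 35.6 m³/d

Wasting from the aeration tank: Q_w = V / θ_c = 312.0 / 8.77 = 35.58 m³/d.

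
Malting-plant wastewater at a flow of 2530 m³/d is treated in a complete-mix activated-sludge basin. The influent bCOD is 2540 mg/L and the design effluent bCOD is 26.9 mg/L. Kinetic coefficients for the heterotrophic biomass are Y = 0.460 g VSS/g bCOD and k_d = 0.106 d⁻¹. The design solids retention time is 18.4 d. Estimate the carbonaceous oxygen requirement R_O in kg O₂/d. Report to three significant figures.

Observed yield with endogenous decay: Y_obs = Y / (1 + k_d·θ_c) = 0.460 / (1 + 0.106 × 18.4) = 0.460 / 2.950 = 0.1559 g VSS/g bCOD.
Mass of bCOD removed per day: Q(S₀ − S) = 2530 × 2513 g/m³ = 6358 kg/d.
Net sludge production P_X = 0.1559 × 6358 = 991.3 kg VSS/d.
R_O = Q·(S₀ − S) − 1.42·P_X = 6358 − 1.42 × 991.3 = 4950 kg O₂/d.

R_O ≈ 4950 kg O₂/d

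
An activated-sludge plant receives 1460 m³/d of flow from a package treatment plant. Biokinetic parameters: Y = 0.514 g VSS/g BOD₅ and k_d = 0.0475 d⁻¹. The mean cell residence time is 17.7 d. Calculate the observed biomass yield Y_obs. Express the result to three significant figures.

Y_obs ≈ 0.279 g VSS/g BOD₅

Correct the yield for decay: Y_obs = Y/(1 + k_d θ_c) = 0.514 / (1 + 0.0475 × 17.7) = 0.514 / 1.841 = 0.2792.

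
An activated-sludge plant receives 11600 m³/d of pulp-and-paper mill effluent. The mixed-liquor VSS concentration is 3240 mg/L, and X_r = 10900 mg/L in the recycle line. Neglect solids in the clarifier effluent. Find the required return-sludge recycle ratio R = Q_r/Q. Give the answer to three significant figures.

R ≈ 0.423

Mass balance around the secondary clarifier (neglecting effluent solids): R = X / (X_r − X) = 3240 / (10900 − 3240) = 0.4230.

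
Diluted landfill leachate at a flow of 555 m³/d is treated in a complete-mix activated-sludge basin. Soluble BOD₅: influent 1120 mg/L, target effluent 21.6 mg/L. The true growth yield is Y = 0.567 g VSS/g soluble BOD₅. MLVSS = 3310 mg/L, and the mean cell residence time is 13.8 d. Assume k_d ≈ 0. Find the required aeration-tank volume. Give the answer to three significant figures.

V ≈ 1440 m³

With k_d = 0 the design equation reduces to V = Y Q (S₀−S) θ_c / X = 0.567 × 555 × (1120 − 21.6) × 13.8 / 3310 = 1441 m³.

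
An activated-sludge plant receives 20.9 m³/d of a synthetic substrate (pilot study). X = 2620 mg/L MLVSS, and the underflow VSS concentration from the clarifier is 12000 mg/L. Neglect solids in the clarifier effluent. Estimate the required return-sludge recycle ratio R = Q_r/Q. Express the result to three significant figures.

R ≈ 0.279

Mass balance around the secondary clarifier (neglecting effluent solids): R = X / (X_r − X) = 2620 / (12000 − 2620) = 0.2793.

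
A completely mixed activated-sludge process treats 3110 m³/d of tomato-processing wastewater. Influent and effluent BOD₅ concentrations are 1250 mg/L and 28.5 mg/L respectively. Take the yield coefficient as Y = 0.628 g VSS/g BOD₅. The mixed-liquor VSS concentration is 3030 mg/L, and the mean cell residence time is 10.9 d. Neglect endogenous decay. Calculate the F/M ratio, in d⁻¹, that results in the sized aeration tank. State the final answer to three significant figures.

F/M ≈ 0.149 d⁻¹

Biomass mass balance (decay neglected): V·X = Y·Q·(S₀ − S)·θ_c, so V = 0.628 × 3110 × (1250 − 28.5) × 10.9 / 3030 = 8582 m³.
F/M = applied load / biomass = Q·S₀/(V·X) = 3110 × 1250 / (8582 × 3030) = 0.1495 d⁻¹.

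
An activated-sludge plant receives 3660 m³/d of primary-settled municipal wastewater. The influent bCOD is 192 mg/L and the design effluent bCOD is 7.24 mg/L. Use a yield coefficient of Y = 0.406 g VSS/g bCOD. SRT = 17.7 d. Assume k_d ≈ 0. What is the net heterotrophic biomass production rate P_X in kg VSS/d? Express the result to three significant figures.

No decay correction is needed, so Y_obs = Y = 0.406.
ΔS = 192 − 7.24 = 184.8 mg/L, so the substrate removal rate is 3660 × 184.8/1000 = 676.2 kg bCOD/d.
P_X = Y_obs · Q(S₀ − S) = 0.4060 × 676.2 = 274.5 kg VSS/d.

P_X ≈ 275 kg VSS/d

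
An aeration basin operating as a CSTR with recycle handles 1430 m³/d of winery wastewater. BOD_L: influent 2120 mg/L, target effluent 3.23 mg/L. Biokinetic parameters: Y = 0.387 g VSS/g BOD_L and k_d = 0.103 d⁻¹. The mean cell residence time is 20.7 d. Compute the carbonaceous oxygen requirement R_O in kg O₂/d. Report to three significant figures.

R_O ≈ 2500 kg O₂/d

Observed yield with endogenous decay: Y_obs = Y / (1 + k_d·θ_c) = 0.387 / (1 + 0.103 × 20.7) = 0.387 / 3.132 = 0.1236 g VSS/g BOD_L.
Mass of BOD_L removed per day: Q(S₀ − S) = 1430 × 2117 g/m³ = 3027 kg/d.
Net sludge production P_X = 0.1236 × 3027 = 374.0 kg VSS/d.
R_O = Q·ΔS − 1.42 P_X = 3027 − 531.1 = 2496 kg O₂/d.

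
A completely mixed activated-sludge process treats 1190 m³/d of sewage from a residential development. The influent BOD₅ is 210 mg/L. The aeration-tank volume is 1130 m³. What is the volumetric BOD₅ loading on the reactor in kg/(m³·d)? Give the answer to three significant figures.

L_v = Q S₀ / V = 1190 × 210 × 10⁻³ / 1130 = 0.2212 kg/(m³·d).

L_v ≈ 0.221 kg BOD₅/(m³·d)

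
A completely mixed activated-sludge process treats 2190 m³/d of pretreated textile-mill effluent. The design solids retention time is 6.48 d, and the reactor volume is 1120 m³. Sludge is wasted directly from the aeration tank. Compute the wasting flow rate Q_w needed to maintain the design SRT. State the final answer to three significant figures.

Q_w ≈ 173 m³/d

Wasting from the aeration tank: Q_w = V / θ_c = 1120 / 6.48 = 172.8 m³/d.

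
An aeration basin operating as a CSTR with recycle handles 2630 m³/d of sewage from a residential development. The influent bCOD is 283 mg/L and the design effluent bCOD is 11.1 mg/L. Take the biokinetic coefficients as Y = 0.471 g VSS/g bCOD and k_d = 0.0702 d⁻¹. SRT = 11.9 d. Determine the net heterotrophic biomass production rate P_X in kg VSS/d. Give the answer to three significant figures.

P_X ≈ 184 kg VSS/d

The observed yield is Y_obs = Y/(1 + k_d·θ_c) = 0.471 / (1 + 0.0702 × 11.9) = 0.471 / 1.835 = 0.2566 g VSS per g bCOD removed.
Mass of bCOD removed per day: Q(S₀ − S) = 2630 × 271.9 g/m³ = 715.1 kg/d.
P_X = Y_obs · Q(S₀ − S) = 0.2566 × 715.1 = 183.5 kg VSS/d.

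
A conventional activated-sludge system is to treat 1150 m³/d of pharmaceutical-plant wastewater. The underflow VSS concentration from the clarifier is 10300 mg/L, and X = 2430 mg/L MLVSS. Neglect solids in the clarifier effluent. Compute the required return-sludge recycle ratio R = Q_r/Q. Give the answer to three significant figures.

R = Q_r/Q = X/(X_r − X) = 2430 / (10300 − 2430) = 0.3088.

R ≈ 0.309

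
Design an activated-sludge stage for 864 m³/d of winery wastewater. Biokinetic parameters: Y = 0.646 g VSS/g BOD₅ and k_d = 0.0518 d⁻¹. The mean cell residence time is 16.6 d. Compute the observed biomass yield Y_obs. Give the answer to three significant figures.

Y_obs ≈ 0.347 g VSS/g BOD₅

Y_obs = Y / (1 + k_d θ_c) = 0.646 / (1 + 0.0518 × 16.6) = 0.646 / 1.860 = 0.3473.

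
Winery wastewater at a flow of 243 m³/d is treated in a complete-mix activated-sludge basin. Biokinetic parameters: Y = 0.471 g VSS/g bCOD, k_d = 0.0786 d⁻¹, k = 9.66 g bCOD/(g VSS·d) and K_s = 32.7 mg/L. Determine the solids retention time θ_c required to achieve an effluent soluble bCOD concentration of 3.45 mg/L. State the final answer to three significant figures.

From 1/θ_c = Y·k·S/(K_s + S) − k_d: Y·k·S/(K_s+S) = 0.471 × 9.66 × 3.45 / (32.7 + 3.45) = 0.4342 d⁻¹.
1/θ_c = 0.4342 − 0.0786 = 0.3556 d⁻¹, so θ_c = 2.812 d.

θ_c ≈ 2.81 d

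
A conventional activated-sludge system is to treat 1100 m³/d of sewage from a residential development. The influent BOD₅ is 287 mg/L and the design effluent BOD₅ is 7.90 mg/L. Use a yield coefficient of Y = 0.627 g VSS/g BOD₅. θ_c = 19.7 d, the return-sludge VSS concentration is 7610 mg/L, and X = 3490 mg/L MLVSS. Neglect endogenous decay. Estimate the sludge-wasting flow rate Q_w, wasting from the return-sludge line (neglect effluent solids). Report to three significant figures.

Biomass mass balance (decay neglected): V·X = Y·Q·(S₀ − S)·θ_c, so V = 0.627 × 1100 × (287 − 7.90) × 19.7 / 3490 = 1087 m³.
Q_w = (V·X)/(θ_c X_r) = 1087 × 3490 / (19.7 × 7610) = 25.30 m³/d.

Q_w ≈ 25.3 m³/d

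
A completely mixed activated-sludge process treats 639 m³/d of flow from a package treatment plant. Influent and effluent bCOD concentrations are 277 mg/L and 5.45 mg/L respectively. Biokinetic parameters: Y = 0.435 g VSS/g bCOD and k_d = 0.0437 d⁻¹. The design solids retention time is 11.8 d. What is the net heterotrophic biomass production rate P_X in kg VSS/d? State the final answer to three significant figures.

Observed yield with endogenous decay: Y_obs = Y / (1 + k_d·θ_c) = 0.435 / (1 + 0.0437 × 11.8) = 0.435 / 1.516 = 0.2870 g VSS/g bCOD.
Mass of bCOD removed per day: Q(S₀ − S) = 639 × 271.6 g/m³ = 173.5 kg/d.
Biomass produced: P_X = Y_obs·Q·ΔS = 0.2870 × 173.5 ≈ 49.80 kg VSS/d.

P_X ≈ 49.8 kg VSS/d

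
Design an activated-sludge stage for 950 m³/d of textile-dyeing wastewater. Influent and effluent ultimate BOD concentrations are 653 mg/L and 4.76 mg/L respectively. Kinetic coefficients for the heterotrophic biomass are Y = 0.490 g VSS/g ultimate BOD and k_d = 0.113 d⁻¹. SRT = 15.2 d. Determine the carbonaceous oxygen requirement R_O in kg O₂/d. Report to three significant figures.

R_O ≈ 458 kg O₂/d

Observed yield with endogenous decay: Y_obs = Y / (1 + k_d·θ_c) = 0.490 / (1 + 0.113 × 15.2) = 0.490 / 2.718 = 0.1803 g VSS/g ultimate BOD.
ΔS = 653 − 4.76 = 648.2 mg/L, so the substrate removal rate is 950 × 648.2/1000 = 615.8 kg ultimate BOD/d.
Net sludge production P_X = 0.1803 × 615.8 = 111.0 kg VSS/d.
R_O = Q·(S₀ − S) − 1.42·P_X = 615.8 − 1.42 × 111.0 = 458.2 kg O₂/d.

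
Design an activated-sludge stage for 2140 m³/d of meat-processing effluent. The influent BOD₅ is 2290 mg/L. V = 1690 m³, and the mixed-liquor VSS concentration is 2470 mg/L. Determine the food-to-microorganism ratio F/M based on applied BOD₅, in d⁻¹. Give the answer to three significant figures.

F/M = applied load / biomass = Q·S₀/(V·X) = 2140 × 2290 / (1690 × 2470) = 1.174 d⁻¹.

F/M ≈ 1.17 d⁻¹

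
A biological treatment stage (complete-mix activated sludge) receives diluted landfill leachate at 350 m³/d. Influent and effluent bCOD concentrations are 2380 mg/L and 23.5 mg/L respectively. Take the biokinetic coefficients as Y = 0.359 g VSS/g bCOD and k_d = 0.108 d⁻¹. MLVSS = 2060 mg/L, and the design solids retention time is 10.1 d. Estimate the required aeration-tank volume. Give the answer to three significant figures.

Rearranging the biomass balance for a CMAS with decay, V = Y·Q·ΔS·θ_c / [X·(1+k_d θ_c)] = 0.359 × 350 × (2380 − 23.5) × 10.1 / [2060 × (1 + 0.108 × 10.1)] = 2.99×10^6 / 4307 = 694.3 m³.

V ≈ 694 m³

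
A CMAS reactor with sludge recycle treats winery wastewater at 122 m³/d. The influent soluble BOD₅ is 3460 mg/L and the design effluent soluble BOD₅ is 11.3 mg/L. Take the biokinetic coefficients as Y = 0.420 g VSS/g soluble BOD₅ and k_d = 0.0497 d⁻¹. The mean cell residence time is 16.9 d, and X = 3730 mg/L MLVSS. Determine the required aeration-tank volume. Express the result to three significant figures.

V ≈ 435 m³

Rearranging the biomass balance for a CMAS with decay, V = Y·Q·ΔS·θ_c / [X·(1+k_d θ_c)] = 0.420 × 122 × (3460 − 11.3) × 16.9 / [3730 × (1 + 0.0497 × 16.9)] = 2.99×10^6 / 6863 = 435.2 m³.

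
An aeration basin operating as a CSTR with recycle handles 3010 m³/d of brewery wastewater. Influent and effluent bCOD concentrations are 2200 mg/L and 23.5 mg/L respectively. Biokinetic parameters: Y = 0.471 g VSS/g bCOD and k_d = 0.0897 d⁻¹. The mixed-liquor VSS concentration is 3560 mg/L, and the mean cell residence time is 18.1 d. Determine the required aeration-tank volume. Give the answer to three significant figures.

Steady-state biomass mass balance: V·X·(1 + k_d·θ_c) = Y·Q·(S₀ − S)·θ_c, so V = 0.471 × 3010 × (2200 − 23.5) × 18.1 / [3560 × (1 + 0.0897 × 18.1)] = 5.59×10^7 / 9340 = 5980 m³.

V ≈ 5980 m³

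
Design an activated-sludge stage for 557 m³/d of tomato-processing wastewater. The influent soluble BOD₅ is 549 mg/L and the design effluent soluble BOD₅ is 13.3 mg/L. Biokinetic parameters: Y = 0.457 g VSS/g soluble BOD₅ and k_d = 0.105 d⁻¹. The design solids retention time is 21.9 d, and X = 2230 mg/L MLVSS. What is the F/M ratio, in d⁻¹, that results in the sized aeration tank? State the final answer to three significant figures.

F/M ≈ 0.338 d⁻¹

Rearranging the biomass balance for a CMAS with decay, V = Y·Q·ΔS·θ_c / [X·(1+k_d θ_c)] = 0.457 × 557 × (549 − 13.3) × 21.9 / [2230 × (1 + 0.105 × 21.9)] = 2.99×10^6 / 7358 = 405.9 m³.
Food-to-microorganism ratio F/M = Q S₀ / (V X) = 557 × 549 / (405.9 × 2230) = 0.3379 d⁻¹.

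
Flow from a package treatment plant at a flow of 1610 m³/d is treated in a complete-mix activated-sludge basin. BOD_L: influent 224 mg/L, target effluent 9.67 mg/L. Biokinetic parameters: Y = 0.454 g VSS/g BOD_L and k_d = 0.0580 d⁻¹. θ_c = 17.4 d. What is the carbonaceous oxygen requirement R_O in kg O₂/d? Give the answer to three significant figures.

R_O ≈ 234 kg O₂/d

Observed yield with endogenous decay: Y_obs = Y / (1 + k_d·θ_c) = 0.454 / (1 + 0.0580 × 17.4) = 0.454 / 2.009 = 0.2260 g VSS/g BOD_L.
Q·(S₀ − S) = 1610 × (224 − 9.67) × 10⁻³ = 345.1 kg/d removed.
Biomass synthesised: P_X = Y_obs × 345.1 = 77.97 kg VSS/d.
Carbonaceous O₂ demand = substrate oxidised − cell-mass equivalent = 345.1 − 1.42 × 77.97 = 234.4 kg O₂/d.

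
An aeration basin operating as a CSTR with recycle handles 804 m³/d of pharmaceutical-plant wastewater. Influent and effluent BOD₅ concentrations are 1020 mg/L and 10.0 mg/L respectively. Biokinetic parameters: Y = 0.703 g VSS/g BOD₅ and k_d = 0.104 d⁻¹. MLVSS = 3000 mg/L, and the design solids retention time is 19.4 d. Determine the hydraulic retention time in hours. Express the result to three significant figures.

From the SRT design equation V = Y Q (S₀−S) θ_c / [X (1 + k_d θ_c)] = 0.703 × 804 × (1020 − 10.0) × 19.4 / [3000 × (1 + 0.104 × 19.4)] = 1.11×10^7 / 9053 = 1223 m³.
Hydraulic retention time τ = V/Q = 1223 / 804 = 1.522 d = 36.52 h.

τ ≈ 36.5 h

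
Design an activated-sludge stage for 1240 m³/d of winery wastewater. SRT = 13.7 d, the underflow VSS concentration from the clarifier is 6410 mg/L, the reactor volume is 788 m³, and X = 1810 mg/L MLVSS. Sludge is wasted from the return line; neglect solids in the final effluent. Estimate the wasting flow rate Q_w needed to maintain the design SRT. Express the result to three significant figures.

Q_w ≈ 16.2 m³/d

θ_c = V·X/(Q_w·X_r) when wasting from the recycle, so Q_w = V·X/(θ_c·X_r) = 788.0 × 1810 / (13.7 × 6410) = 16.24 m³/d.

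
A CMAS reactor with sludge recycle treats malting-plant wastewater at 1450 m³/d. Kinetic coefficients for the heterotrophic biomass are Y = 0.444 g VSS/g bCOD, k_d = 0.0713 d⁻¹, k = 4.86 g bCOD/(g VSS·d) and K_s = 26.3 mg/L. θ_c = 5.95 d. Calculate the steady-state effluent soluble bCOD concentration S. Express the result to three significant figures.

S ≈ 3.28 mg/L

Effluent substrate depends only on kinetics and SRT: S = K_s(1 + k_d θ_c) / [θ_c(Yk − k_d) − 1] = 26.3 × (1 + 0.0713 × 5.95) / [5.95 × (0.444 × 4.86 − 0.0713) − 1] = 37.46 / 11.41 = 3.281 mg/L.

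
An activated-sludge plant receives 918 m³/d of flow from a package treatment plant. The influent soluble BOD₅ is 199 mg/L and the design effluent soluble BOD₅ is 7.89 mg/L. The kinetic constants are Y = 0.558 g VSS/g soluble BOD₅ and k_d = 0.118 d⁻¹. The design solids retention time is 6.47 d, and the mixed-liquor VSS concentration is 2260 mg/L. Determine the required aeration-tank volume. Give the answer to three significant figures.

V ≈ 159 m³

Rearranging the biomass balance for a CMAS with decay, V = Y·Q·ΔS·θ_c / [X·(1+k_d θ_c)] = 0.558 × 918 × (199 − 7.89) × 6.47 / [2260 × (1 + 0.118 × 6.47)] = 6.33×10^5 / 3985 = 158.9 m³.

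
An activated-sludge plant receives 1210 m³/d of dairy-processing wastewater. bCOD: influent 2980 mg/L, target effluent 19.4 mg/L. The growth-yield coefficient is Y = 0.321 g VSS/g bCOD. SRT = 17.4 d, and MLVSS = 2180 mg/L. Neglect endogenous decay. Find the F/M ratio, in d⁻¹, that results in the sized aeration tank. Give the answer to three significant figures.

F/M ≈ 0.180 d⁻¹

With k_d = 0 the design equation reduces to V = Y Q (S₀−S) θ_c / X = 0.321 × 1210 × (2980 − 19.4) × 17.4 / 2180 = 9178 m³.
Food-to-microorganism ratio F/M = Q S₀ / (V X) = 1210 × 2980 / (9178 × 2180) = 0.1802 d⁻¹.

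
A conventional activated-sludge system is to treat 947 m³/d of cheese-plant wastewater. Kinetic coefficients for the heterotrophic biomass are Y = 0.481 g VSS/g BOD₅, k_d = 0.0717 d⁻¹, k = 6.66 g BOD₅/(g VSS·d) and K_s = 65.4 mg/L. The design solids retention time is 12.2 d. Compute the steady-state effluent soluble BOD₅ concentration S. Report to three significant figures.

S ≈ 3.30 mg/L

From the Monod/SRT balance for a CMAS, S = K_s·(1+k_d θ_c)/[θ_c·(Y k − k_d) − 1] = 65.4 × (1 + 0.0717 × 12.2) / [12.2 × (0.481 × 6.66 − 0.0717) − 1] = 122.6 / 37.21 = 3.295 mg/L.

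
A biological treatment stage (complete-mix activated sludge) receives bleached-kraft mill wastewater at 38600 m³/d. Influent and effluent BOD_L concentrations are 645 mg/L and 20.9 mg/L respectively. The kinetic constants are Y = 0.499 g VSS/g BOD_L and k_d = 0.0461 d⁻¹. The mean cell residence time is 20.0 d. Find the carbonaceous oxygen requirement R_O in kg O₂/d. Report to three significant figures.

Correct the yield for decay: Y_obs = Y/(1 + k_d θ_c) = 0.499 / (1 + 0.0461 × 20.0) = 0.499 / 1.922 = 0.2596.
ΔS = 645 − 20.9 = 624.1 mg/L, so the substrate removal rate is 38600 × 624.1/1000 = 24090 kg BOD_L/d.
Net sludge production P_X = 0.2596 × 24090 = 6254 kg VSS/d.
R_O = Q·(S₀ − S) − 1.42·P_X = 24090 − 1.42 × 6254 = 15209 kg O₂/d.

R_O ≈ 15200 kg O₂/d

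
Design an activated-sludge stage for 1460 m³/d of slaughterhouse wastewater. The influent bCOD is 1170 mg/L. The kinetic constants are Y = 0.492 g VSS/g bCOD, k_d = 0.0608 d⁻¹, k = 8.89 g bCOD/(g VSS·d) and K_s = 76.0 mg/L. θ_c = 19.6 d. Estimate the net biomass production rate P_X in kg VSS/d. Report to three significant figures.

For a completely mixed reactor with recycle the Lawrence–McCarty relation gives S = K_s·(1 + k_d·θ_c) / [θ_c·(Y·k − k_d) − 1] = 76.0 × (1 + 0.0608 × 19.6) / [19.6 × (0.492 × 8.89 − 0.0608) − 1] = 166.6 / 83.54 = 1.994 mg/L.
The observed yield is Y_obs = Y/(1 + k_d·θ_c) = 0.492 / (1 + 0.0608 × 19.6) = 0.492 / 2.192 = 0.2245 g VSS per g bCOD removed.
Mass of bCOD removed per day: Q(S₀ − S) = 1460 × 1168 g/m³ = 1705 kg/d.
Net biomass production P_X = Y_obs × Q·(S₀ − S) = 0.2245 × 1705 = 382.8 kg VSS/d.

P_X ≈ 383 kg VSS/d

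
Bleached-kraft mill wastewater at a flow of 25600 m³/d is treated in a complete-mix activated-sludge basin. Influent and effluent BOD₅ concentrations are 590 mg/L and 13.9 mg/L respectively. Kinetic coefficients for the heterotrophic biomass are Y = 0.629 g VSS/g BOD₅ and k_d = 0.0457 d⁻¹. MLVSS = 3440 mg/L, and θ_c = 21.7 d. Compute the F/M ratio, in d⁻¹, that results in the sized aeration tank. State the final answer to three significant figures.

Rearranging the biomass balance for a CMAS with decay, V = Y·Q·ΔS·θ_c / [X·(1+k_d θ_c)] = 0.629 × 25600 × (590 − 13.9) × 21.7 / [3440 × (1 + 0.0457 × 21.7)] = 2.01×10^8 / 6851 = 29381 m³.
F/M = Q·S₀ / (V·X) = 25600 × 590 / (29381 × 3440) = 0.1494 g BOD₅·(g VSS·d)⁻¹.

F/M ≈ 0.149 d⁻¹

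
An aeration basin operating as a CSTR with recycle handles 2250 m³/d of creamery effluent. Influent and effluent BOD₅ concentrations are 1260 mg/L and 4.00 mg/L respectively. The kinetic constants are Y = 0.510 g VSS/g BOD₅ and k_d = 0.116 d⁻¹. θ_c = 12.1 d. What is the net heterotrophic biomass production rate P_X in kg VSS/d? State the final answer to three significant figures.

P_X ≈ 600 kg VSS/d

The observed yield is Y_obs = Y/(1 + k_d·θ_c) = 0.510 / (1 + 0.116 × 12.1) = 0.510 / 2.404 = 0.2122 g VSS per g BOD₅ removed.
ΔS = 1260 − 4.00 = 1256 mg/L, so the substrate removal rate is 2250 × 1256/1000 = 2826 kg BOD₅/d.
So the net sludge growth is P_X = 0.2122 × 2826 = 599.6 kg VSS/d.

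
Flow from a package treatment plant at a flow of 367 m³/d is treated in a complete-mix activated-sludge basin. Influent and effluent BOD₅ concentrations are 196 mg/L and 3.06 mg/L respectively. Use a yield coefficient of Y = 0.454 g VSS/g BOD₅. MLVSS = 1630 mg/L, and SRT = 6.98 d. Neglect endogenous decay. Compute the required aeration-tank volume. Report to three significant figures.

With k_d = 0 the design equation reduces to V = Y Q (S₀−S) θ_c / X = 0.454 × 367 × (196 − 3.06) × 6.98 / 1630 = 137.7 m³.

V ≈ 138 m³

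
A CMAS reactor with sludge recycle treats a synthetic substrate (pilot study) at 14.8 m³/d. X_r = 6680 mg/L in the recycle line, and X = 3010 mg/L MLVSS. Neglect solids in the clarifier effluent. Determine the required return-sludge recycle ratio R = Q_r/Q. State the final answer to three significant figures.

R ≈ 0.820

R = Q_r/Q = X/(X_r − X) = 3010 / (6680 − 3010) = 0.8202.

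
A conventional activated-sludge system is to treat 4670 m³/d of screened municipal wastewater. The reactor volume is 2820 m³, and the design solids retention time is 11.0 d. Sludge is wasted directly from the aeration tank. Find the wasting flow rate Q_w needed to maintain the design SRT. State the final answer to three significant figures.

For wasting at MLVSS concentration, Q_w = V/θ_c = 2820/11.0 = 256.4 m³/d.

Q_w ≈ 256 m³/d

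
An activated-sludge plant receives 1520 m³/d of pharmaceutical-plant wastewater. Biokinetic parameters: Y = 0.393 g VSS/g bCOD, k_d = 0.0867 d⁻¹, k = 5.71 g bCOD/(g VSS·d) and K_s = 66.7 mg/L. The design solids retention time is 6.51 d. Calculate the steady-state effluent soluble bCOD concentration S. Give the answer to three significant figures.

S ≈ 8.00 mg/L

From the Monod/SRT balance for a CMAS, S = K_s·(1+k_d θ_c)/[θ_c·(Y k − k_d) − 1] = 66.7 × (1 + 0.0867 × 6.51) / [6.51 × (0.393 × 5.71 − 0.0867) − 1] = 104.3 / 13.04 = 7.999 mg/L.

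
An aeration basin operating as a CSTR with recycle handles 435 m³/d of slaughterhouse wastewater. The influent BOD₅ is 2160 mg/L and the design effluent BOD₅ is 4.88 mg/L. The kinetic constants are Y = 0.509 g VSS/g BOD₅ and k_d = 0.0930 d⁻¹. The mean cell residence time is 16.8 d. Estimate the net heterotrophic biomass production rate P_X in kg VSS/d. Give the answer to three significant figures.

Observed yield with endogenous decay: Y_obs = Y / (1 + k_d·θ_c) = 0.509 / (1 + 0.0930 × 16.8) = 0.509 / 2.562 = 0.1986 g VSS/g BOD₅.
Substrate removed = Q·(S₀ − S) = 435 m³/d × (2160 − 4.88) g/m³ = 9.37×10^5 g/d = 937.5 kg/d.
Biomass produced: P_X = Y_obs·Q·ΔS = 0.1986 × 937.5 ≈ 186.2 kg VSS/d.

P_X ≈ 186 kg VSS/d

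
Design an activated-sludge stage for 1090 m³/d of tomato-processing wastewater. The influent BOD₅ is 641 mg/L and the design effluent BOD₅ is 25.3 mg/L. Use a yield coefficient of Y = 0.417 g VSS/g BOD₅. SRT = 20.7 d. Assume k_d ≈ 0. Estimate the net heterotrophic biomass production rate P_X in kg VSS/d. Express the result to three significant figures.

P_X ≈ 280 kg VSS/d

No decay correction is needed, so Y_obs = Y = 0.417.
Q·(S₀ − S) = 1090 × (641 − 25.3) × 10⁻³ = 671.1 kg/d removed.
Biomass produced: P_X = Y_obs·Q·ΔS = 0.4170 × 671.1 ≈ 279.9 kg VSS/d.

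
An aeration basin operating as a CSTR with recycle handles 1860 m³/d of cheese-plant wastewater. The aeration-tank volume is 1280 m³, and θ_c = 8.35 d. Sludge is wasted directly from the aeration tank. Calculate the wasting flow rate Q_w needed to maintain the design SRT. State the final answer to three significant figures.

Wasting from the aeration tank: Q_w = V / θ_c = 1280 / 8.35 = 153.3 m³/d.

Q_w ≈ 153 m³/d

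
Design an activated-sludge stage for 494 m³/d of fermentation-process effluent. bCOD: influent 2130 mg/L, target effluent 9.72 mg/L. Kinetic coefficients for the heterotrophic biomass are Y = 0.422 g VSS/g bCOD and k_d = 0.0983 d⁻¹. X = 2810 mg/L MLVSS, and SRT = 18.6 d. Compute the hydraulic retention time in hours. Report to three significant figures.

From the SRT design equation V = Y Q (S₀−S) θ_c / [X (1 + k_d θ_c)] = 0.422 × 494 × (2130 − 9.72) × 18.6 / [2810 × (1 + 0.0983 × 18.6)] = 8.22×10^6 / 7948 = 1034 m³.
τ = V/Q = 1034/494 = 2.094 d, or 50.26 h.

τ ≈ 50.3 h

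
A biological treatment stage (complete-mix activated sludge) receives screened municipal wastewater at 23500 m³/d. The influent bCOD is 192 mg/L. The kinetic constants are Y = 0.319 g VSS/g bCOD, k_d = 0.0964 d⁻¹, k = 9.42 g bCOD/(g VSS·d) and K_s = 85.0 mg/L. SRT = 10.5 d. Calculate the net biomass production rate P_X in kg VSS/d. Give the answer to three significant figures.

P_X ≈ 694 kg VSS/d

From the Monod/SRT balance for a CMAS, S = K_s·(1+k_d θ_c)/[θ_c·(Y k − k_d) − 1] = 85.0 × (1 + 0.0964 × 10.5) / [10.5 × (0.319 × 9.42 − 0.0964) − 1] = 171.0 / 29.54 = 5.790 mg/L.
Correct the yield for decay: Y_obs = Y/(1 + k_d θ_c) = 0.319 / (1 + 0.0964 × 10.5) = 0.319 / 2.012 = 0.1585.
ΔS = 192 − 5.79 = 186.2 mg/L, so the substrate removal rate is 23500 × 186.2/1000 = 4376 kg bCOD/d.
So the net sludge growth is P_X = 0.1585 × 4376 = 693.7 kg VSS/d.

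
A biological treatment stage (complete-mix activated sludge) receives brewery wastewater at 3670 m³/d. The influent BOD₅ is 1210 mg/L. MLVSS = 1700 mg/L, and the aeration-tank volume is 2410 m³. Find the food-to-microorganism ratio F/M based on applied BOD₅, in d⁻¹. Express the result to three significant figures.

F/M = Q·S₀ / (V·X) = 3670 × 1210 / (2410 × 1700) = 1.084 g BOD₅·(g VSS·d)⁻¹.

F/M ≈ 1.08 d⁻¹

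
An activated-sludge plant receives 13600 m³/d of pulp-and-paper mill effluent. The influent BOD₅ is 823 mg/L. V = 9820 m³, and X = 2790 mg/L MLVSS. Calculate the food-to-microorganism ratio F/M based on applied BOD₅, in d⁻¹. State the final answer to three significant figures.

F/M ≈ 0.409 d⁻¹

F/M = Q·S₀ / (V·X) = 13600 × 823 / (9820 × 2790) = 0.4085 g BOD₅·(g VSS·d)⁻¹.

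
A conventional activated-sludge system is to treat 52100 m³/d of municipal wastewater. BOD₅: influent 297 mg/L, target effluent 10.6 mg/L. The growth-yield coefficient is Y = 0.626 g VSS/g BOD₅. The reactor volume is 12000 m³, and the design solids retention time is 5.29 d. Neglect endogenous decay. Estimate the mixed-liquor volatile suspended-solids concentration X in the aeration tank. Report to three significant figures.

Without decay, X = Y Q (S₀−S) θ_c / V = 0.626 × 52100 × (297 − 10.6) × 5.29 / 12000 = 4118 mg/L.

X ≈ 4120 mg/L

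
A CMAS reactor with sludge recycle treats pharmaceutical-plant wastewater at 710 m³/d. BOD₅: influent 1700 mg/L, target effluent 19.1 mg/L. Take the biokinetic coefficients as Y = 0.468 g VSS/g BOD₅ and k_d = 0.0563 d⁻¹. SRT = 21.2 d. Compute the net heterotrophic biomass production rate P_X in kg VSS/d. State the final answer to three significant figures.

Y_obs = Y / (1 + k_d θ_c) = 0.468 / (1 + 0.0563 × 21.2) = 0.468 / 2.194 = 0.2134.
Mass of BOD₅ removed per day: Q(S₀ − S) = 710 × 1681 g/m³ = 1193 kg/d.
So the net sludge growth is P_X = 0.2134 × 1193 = 254.6 kg VSS/d.

P_X ≈ 255 kg VSS/d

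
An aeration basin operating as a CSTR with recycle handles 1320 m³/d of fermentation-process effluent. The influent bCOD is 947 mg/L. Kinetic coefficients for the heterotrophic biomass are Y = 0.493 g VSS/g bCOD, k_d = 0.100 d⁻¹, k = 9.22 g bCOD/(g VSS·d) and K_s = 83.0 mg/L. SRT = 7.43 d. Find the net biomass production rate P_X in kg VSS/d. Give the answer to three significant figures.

P_X ≈ 352 kg VSS/d

Effluent substrate depends only on kinetics and SRT: S = K_s(1 + k_d θ_c) / [θ_c(Yk − k_d) − 1] = 83.0 × (1 + 0.100 × 7.43) / [7.43 × (0.493 × 9.22 − 0.100) − 1] = 144.7 / 32.03 = 4.517 mg/L.
Observed yield with endogenous decay: Y_obs = Y / (1 + k_d·θ_c) = 0.493 / (1 + 0.100 × 7.43) = 0.493 / 1.743 = 0.2828 g VSS/g bCOD.
ΔS = 947 − 4.52 = 942.5 mg/L, so the substrate removal rate is 1320 × 942.5/1000 = 1244 kg bCOD/d.
So the net sludge growth is P_X = 0.2828 × 1244 = 351.9 kg VSS/d.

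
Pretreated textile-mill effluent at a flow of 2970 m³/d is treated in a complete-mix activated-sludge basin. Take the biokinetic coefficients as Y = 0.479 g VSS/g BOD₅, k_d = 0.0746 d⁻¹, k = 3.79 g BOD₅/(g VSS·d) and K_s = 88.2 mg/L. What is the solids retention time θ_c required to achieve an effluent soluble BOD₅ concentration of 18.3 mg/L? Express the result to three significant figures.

θ_c ≈ 4.21 d

Specific growth rate at S = 18.3 mg/L: μ = YkS/(K_s+S) = 0.479·3.79·18.3/(88.2+18.3) = 0.3119 d⁻¹.
1/θ_c = 0.3119 − 0.0746 = 0.2373 d⁻¹, so θ_c = 4.213 d.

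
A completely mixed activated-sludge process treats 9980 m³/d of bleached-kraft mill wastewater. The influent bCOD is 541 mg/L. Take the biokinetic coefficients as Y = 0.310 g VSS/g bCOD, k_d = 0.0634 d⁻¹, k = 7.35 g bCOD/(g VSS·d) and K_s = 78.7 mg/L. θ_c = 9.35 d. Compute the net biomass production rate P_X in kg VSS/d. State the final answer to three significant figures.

For a completely mixed reactor with recycle the Lawrence–McCarty relation gives S = K_s·(1 + k_d·θ_c) / [θ_c·(Y·k − k_d) − 1] = 78.7 × (1 + 0.0634 × 9.35) / [9.35 × (0.310 × 7.35 − 0.0634) − 1] = 125.4 / 19.71 = 6.359 mg/L.
Correct the yield for decay: Y_obs = Y/(1 + k_d θ_c) = 0.310 / (1 + 0.0634 × 9.35) = 0.310 / 1.593 = 0.1946.
ΔS = 541 − 6.36 = 534.6 mg/L, so the substrate removal rate is 9980 × 534.6/1000 = 5336 kg bCOD/d.
Biomass produced: P_X = Y_obs·Q·ΔS = 0.1946 × 5336 ≈ 1038 kg VSS/d.

P_X ≈ 1040 kg VSS/d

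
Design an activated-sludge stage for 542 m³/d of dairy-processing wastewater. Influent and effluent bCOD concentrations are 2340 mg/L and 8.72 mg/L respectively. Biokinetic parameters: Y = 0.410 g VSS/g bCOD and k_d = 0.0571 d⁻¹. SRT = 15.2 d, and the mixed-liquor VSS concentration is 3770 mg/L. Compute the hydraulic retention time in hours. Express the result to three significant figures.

Steady-state biomass mass balance: V·X·(1 + k_d·θ_c) = Y·Q·(S₀ − S)·θ_c, so V = 0.410 × 542 × (2340 − 8.72) × 15.2 / [3770 × (1 + 0.0571 × 15.2)] = 7.87×10^6 / 7042 = 1118 m³.
HRT = V/Q = 1118 m³ / 542 m³·d⁻¹ = 2.063 d × 24 = 49.51 h.

τ ≈ 49.5 h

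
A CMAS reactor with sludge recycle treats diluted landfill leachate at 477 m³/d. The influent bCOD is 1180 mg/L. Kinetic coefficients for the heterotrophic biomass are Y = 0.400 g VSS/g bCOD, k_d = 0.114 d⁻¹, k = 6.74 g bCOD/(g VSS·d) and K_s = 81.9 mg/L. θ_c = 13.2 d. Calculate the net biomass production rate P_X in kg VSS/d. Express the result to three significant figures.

Effluent substrate depends only on kinetics and SRT: S = K_s(1 + k_d θ_c) / [θ_c(Yk − k_d) − 1] = 81.9 × (1 + 0.114 × 13.2) / [13.2 × (0.400 × 6.74 − 0.114) − 1] = 205.1 / 33.08 = 6.201 mg/L.
The observed yield is Y_obs = Y/(1 + k_d·θ_c) = 0.400 / (1 + 0.114 × 13.2) = 0.400 / 2.505 = 0.1597 g VSS per g bCOD removed.
Substrate removed = Q·(S₀ − S) = 477 m³/d × (1180 − 6.20) g/m³ = 5.6×10^5 g/d = 559.9 kg/d.
P_X = Y_obs · Q(S₀ − S) = 0.1597 × 559.9 = 89.41 kg VSS/d.

P_X ≈ 89.4 kg VSS/d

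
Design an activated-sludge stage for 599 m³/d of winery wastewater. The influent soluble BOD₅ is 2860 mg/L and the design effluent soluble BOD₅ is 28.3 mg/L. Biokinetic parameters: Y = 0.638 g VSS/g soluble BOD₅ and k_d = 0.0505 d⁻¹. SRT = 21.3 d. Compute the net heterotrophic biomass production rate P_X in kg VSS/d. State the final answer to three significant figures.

Y_obs = Y / (1 + k_d θ_c) = 0.638 / (1 + 0.0505 × 21.3) = 0.638 / 2.076 = 0.3074.
Mass of soluble BOD₅ removed per day: Q(S₀ − S) = 599 × 2832 g/m³ = 1696 kg/d.
P_X = Y_obs · Q(S₀ − S) = 0.3074 × 1696 = 521.4 kg VSS/d.

P_X ≈ 521 kg VSS/d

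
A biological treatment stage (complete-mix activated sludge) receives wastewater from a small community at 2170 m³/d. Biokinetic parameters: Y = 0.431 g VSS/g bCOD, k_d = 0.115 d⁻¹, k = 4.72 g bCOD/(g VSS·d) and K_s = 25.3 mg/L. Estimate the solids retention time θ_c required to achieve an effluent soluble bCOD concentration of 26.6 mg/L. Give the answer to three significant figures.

θ_c ≈ 1.08 d

Specific growth rate at S = 26.6 mg/L: μ = YkS/(K_s+S) = 0.431·4.72·26.6/(25.3+26.6) = 1.043 d⁻¹.
θ_c = 1/(μ − k_d) = 1/(1.043 − 0.115) = 1/0.9276 = 1.078 d.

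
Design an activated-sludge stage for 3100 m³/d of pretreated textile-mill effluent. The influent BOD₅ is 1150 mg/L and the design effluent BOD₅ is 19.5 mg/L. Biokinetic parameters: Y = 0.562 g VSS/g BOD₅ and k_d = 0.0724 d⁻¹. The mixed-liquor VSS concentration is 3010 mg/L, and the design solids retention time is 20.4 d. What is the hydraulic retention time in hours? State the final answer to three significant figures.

From the SRT design equation V = Y Q (S₀−S) θ_c / [X (1 + k_d θ_c)] = 0.562 × 3100 × (1150 − 19.5) × 20.4 / [3010 × (1 + 0.0724 × 20.4)] = 4.02×10^7 / 7456 = 5389 m³.
Hydraulic retention time τ = V/Q = 5389 / 3100 = 1.738 d = 41.72 h.

τ ≈ 41.7 h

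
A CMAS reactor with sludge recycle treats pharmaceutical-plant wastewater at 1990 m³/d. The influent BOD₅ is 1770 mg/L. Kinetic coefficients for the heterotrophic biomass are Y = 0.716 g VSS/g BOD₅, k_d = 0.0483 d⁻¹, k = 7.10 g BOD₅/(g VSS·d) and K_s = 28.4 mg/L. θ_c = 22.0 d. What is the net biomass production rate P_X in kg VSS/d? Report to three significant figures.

From the Monod/SRT balance for a CMAS, S = K_s·(1+k_d θ_c)/[θ_c·(Y k − k_d) − 1] = 28.4 × (1 + 0.0483 × 22.0) / [22.0 × (0.716 × 7.10 − 0.0483) − 1] = 58.58 / 109.8 = 0.5336 mg/L.
Y_obs = Y / (1 + k_d θ_c) = 0.716 / (1 + 0.0483 × 22.0) = 0.716 / 2.063 = 0.3471.
ΔS = 1770 − 0.534 = 1769 mg/L, so the substrate removal rate is 1990 × 1769/1000 = 3521 kg BOD₅/d.
So the net sludge growth is P_X = 0.3471 × 3521 = 1222 kg VSS/d.

P_X ≈ 1220 kg VSS/d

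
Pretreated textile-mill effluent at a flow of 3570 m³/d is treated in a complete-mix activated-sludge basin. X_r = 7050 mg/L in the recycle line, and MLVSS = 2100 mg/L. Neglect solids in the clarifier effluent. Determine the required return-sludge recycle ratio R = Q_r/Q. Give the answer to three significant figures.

Solids balance on the clarifier gives (1+R)X = R·X_r, so R = X/(X_r − X) = 2100 / (7050 − 2100) = 0.4242.

R ≈ 0.424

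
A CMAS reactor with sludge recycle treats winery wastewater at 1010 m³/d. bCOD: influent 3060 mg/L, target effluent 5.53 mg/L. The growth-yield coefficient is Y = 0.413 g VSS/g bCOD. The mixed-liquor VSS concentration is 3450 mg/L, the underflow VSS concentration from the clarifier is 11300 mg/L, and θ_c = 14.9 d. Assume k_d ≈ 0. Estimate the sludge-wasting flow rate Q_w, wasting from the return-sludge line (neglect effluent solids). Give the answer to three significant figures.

Biomass mass balance (decay neglected): V·X = Y·Q·(S₀ − S)·θ_c, so V = 0.413 × 1010 × (3060 − 5.53) × 14.9 / 3450 = 5503 m³.
Q_w = (V·X)/(θ_c X_r) = 5503 × 3450 / (14.9 × 11300) = 112.8 m³/d.

Q_w ≈ 113 m³/d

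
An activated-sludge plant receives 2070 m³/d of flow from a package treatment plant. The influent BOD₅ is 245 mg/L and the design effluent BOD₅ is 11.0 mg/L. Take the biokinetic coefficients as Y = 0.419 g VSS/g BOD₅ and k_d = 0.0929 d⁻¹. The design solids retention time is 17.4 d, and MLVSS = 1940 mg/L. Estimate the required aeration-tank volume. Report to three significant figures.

Rearranging the biomass balance for a CMAS with decay, V = Y·Q·ΔS·θ_c / [X·(1+k_d θ_c)] = 0.419 × 2070 × (245 − 11.0) × 17.4 / [1940 × (1 + 0.0929 × 17.4)] = 3.53×10^6 / 5076 = 695.7 m³.

V ≈ 696 m³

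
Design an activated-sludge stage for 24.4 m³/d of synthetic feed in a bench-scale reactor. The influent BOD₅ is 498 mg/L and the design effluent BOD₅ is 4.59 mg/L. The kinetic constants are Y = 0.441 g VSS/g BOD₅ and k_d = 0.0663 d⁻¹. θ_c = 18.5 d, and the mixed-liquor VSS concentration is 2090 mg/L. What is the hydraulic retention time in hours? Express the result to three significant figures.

From the SRT design equation V = Y Q (S₀−S) θ_c / [X (1 + k_d θ_c)] = 0.441 × 24.4 × (498 − 4.59) × 18.5 / [2090 × (1 + 0.0663 × 18.5)] = 9.82×10^4 / 4653 = 21.11 m³.
HRT = V/Q = 21.11 m³ / 24.4 m³·d⁻¹ = 0.8650 d × 24 = 20.76 h.

τ ≈ 20.8 h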